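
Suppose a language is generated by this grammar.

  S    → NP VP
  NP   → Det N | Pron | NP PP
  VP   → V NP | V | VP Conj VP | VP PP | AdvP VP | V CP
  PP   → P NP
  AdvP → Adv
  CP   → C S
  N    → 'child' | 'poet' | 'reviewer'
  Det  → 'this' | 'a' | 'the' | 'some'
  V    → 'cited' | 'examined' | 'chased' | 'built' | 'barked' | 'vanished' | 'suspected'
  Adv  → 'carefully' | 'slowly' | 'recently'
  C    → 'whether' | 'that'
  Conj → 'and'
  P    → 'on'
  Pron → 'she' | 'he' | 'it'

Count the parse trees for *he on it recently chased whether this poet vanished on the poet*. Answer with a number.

3

Two of the 3 distinct bracketings:
[S [NP [NP [Pron he]] [PP [P on] [NP [Pron it]]]] [VP [VP [AdvP [Adv recently]] [VP [V chased] [CP [C whether] [S [NP [Det this] [N poet]] [VP [V vanished]]]]]] [PP [P on] [NP [Det the] [N poet]]]]]
[S [NP [NP [Pron he]] [PP [P on] [NP [Pron it]]]] [VP [AdvP [Adv recently]] [VP [VP [V chased] [CP [C whether] [S [NP [Det this] [N poet]] [VP [V vanished]]]]] [PP [P on] [NP [Det the] [N poet]]]]]]
The trees differ in how a recursive rule is bracketed over the same span.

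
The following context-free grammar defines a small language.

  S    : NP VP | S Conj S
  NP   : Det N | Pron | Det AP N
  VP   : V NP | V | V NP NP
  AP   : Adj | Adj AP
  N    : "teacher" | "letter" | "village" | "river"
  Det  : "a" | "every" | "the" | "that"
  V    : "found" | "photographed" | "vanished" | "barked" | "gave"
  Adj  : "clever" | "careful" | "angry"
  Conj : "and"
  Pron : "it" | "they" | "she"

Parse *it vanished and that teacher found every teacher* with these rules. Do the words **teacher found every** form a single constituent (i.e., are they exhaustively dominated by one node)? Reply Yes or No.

[S [S [NP [Pron it]] [VP [V vanished]]] [Conj and] [S [NP [Det that] [N teacher]] [VP [V found] [NP [Det every] [N teacher]]]]]
The smallest constituent containing 'teacher found every' is the S spanning 'that teacher found every teacher'; no single node in the tree dominates exactly the given words.

No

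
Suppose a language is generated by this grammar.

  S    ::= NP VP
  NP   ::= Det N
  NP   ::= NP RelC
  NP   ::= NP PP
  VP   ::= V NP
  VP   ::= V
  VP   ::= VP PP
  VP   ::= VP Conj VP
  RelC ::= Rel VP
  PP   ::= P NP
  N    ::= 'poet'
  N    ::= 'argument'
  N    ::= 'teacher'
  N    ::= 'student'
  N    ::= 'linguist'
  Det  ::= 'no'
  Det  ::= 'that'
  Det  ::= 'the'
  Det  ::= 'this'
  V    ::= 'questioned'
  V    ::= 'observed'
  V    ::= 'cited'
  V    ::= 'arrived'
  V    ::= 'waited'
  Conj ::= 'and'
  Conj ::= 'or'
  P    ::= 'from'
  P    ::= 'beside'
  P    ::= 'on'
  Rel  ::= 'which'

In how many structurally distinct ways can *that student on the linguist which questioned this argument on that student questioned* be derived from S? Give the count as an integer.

7

Two of the 7 distinct bracketings:
[S [NP [NP [NP [Det that] [N student]] [PP [P on] [NP [Det the] [N linguist]]]] [RelC [Rel which] [VP [V questioned] [NP [NP [Det this] [N argument]] [PP [P on] [NP [Det that] [N student]]]]]]] [VP [V questioned]]]
[S [NP [NP [NP [Det that] [N student]] [PP [P on] [NP [Det the] [N linguist]]]] [RelC [Rel which] [VP [VP [V questioned] [NP [Det this] [N argument]]] [PP [P on] [NP [Det that] [N student]]]]]] [VP [V questioned]]]
The difference turns on whether VP → VP PP is used at the relevant span, versus an alternative expansion of VP.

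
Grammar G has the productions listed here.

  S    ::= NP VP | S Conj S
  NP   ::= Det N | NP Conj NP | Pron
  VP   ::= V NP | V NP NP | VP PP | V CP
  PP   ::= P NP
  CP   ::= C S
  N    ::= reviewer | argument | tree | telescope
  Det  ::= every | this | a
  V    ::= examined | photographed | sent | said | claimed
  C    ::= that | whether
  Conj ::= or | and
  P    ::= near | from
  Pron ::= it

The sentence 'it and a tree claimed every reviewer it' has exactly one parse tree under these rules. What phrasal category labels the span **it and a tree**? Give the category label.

[S [NP [NP [Pron it]] [Conj and] [NP [Det a] [N tree]]] [VP [V claimed] [NP [Det every] [N reviewer]] [NP [Pron it]]]]
The span 'it and a tree' is the NP node built by NP → NP Conj NP.

NP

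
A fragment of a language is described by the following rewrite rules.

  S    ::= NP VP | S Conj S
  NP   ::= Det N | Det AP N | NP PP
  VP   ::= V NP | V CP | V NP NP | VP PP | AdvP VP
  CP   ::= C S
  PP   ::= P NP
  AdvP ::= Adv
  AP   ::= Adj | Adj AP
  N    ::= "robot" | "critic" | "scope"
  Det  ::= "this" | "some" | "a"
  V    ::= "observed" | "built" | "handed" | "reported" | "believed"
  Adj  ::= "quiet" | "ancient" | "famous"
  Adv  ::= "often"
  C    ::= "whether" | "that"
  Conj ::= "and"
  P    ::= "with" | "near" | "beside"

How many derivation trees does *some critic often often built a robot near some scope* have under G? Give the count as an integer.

Two of the 4 distinct bracketings:
[S [NP [Det some] [N critic]] [VP [VP [AdvP [Adv often]] [VP [AdvP [Adv often]] [VP [V built] [NP [Det a] [N robot]]]]] [PP [P near] [NP [Det some] [N scope]]]]]
[S [NP [Det some] [N critic]] [VP [AdvP [Adv often]] [VP [VP [AdvP [Adv often]] [VP [V built] [NP [Det a] [N robot]]]] [PP [P near] [NP [Det some] [N scope]]]]]]
The trees differ in how a recursive rule is bracketed over the same span.

4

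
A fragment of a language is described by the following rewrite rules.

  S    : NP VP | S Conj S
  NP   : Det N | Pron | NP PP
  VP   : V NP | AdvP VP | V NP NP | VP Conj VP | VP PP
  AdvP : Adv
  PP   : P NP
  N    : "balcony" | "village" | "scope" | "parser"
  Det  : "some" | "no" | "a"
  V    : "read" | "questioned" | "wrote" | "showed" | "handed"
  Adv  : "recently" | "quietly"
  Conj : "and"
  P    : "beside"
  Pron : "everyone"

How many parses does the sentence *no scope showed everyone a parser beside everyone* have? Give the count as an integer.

The two bracketings:
[S [NP [Det no] [N scope]] [VP [V showed] [NP [Pron everyone]] [NP [NP [Det a] [N parser]] [PP [P beside] [NP [Pron everyone]]]]]]
[S [NP [Det no] [N scope]] [VP [VP [V showed] [NP [Pron everyone]] [NP [Det a] [N parser]]] [PP [P beside] [NP [Pron everyone]]]]]
The difference turns on whether NP → NP PP is used at the relevant span, versus an alternative expansion of NP.

2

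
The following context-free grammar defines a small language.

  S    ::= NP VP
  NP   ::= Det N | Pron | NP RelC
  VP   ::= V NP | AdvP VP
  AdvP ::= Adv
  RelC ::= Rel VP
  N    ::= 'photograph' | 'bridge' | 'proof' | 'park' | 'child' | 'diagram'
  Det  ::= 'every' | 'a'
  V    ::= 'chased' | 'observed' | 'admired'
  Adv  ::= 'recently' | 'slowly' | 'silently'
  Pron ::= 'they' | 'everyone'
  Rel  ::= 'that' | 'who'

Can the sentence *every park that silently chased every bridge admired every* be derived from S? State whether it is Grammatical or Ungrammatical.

Ungrammatical

For S → NP VP, every NP-prefix leaves a non-VP remainder: after 'every park' the remainder is not a VP; after 'every park that silently chased every bridge' the remainder is not a VP.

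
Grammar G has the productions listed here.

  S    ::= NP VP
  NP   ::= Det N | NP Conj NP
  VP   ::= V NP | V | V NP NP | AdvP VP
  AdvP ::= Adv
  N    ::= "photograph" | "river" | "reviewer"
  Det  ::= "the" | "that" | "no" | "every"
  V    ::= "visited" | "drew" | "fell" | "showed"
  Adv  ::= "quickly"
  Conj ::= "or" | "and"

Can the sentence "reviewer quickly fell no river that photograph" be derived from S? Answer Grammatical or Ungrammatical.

Ungrammatical

For S → NP VP, no prefix of the string parses as an NP.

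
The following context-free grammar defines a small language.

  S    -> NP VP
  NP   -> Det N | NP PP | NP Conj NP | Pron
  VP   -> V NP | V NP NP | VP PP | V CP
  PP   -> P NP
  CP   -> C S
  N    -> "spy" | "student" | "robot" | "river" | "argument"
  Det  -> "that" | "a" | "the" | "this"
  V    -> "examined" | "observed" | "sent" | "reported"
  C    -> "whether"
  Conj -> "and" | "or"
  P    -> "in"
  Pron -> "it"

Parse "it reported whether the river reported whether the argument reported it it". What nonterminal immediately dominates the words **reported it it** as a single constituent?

VP

S
  NP
    Pron: it
  VP
    V: reported
    CP
      C: whether
      S
        NP
          Det: the
          N: river
        VP
          V: reported
          CP
            C: whether
            S
              NP
                Det: the
                N: argument
              VP
                V: reported
                NP
                  Pron: it
                NP
                  Pron: it
The span 'reported it it' is the VP node built by VP → V NP NP.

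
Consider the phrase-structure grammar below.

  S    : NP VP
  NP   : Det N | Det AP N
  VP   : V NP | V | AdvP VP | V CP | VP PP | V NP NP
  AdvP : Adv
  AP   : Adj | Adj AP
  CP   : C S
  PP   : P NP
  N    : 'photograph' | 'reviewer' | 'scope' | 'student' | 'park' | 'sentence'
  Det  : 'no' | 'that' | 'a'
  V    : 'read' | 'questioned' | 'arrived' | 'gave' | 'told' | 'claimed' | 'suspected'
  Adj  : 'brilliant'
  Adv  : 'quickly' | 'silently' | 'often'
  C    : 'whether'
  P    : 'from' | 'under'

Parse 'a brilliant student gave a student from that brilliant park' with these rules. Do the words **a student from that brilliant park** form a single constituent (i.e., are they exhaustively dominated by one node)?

No

[S [NP [Det a] [AP [Adj brilliant]] [N student]] [VP [VP [V gave] [NP [Det a] [N student]]] [PP [P from] [NP [Det that] [AP [Adj brilliant]] [N park]]]]]
The smallest constituent containing 'a student from that brilliant park' is the VP spanning 'gave a student from that brilliant park'; no single node in the tree dominates exactly the given words.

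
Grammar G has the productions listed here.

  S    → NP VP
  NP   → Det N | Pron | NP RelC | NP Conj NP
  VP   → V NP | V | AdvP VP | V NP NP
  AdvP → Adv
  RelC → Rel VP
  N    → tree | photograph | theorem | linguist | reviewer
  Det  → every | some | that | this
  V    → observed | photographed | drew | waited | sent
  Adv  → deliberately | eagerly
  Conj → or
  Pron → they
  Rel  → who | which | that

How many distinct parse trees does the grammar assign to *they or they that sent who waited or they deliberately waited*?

Two of the 4 distinct bracketings:
[S [NP [NP [Pron they]] [Conj or] [NP [NP [NP [NP [Pron they]] [RelC [Rel that] [VP [V sent]]]] [RelC [Rel who] [VP [V waited]]]] [Conj or] [NP [Pron they]]]] [VP [AdvP [Adv deliberately]] [VP [V waited]]]]
[S [NP [NP [NP [NP [NP [Pron they]] [Conj or] [NP [Pron they]]] [RelC [Rel that] [VP [V sent]]]] [RelC [Rel who] [VP [V waited]]]] [Conj or] [NP [Pron they]]] [VP [AdvP [Adv deliberately]] [VP [V waited]]]]
The trees differ in how a recursive rule is bracketed over the same span.

4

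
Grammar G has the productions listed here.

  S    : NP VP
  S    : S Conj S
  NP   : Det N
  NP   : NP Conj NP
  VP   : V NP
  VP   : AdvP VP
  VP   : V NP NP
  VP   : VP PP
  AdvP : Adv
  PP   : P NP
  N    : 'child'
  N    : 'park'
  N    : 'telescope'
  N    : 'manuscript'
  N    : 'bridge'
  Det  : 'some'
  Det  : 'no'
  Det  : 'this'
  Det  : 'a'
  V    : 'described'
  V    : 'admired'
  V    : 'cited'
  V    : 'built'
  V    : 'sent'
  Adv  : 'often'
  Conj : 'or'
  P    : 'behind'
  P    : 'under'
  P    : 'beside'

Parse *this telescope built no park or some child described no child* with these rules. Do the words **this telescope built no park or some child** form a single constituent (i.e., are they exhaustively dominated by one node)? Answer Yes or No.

No

[S [S [NP [Det this] [N telescope]] [VP [V built] [NP [Det no] [N park]]]] [Conj or] [S [NP [Det some] [N child]] [VP [V described] [NP [Det no] [N child]]]]]
The smallest constituent containing 'this telescope built no park or some child' is the S spanning 'this telescope built no park or some child described no child'; no single node in the tree dominates exactly the given words.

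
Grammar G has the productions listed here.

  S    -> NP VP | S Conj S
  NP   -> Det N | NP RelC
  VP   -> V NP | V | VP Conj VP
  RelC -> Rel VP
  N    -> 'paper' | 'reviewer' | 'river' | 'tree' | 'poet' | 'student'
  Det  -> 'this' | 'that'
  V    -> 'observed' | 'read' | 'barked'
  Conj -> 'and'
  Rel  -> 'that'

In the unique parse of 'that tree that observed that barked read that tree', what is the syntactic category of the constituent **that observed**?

RelC

[S [NP [NP [NP [Det that] [N tree]] [RelC [Rel that] [VP [V observed]]]] [RelC [Rel that] [VP [V barked]]]] [VP [V read] [NP [Det that] [N tree]]]]
The span 'that observed' is the RelC node built by RelC → Rel VP.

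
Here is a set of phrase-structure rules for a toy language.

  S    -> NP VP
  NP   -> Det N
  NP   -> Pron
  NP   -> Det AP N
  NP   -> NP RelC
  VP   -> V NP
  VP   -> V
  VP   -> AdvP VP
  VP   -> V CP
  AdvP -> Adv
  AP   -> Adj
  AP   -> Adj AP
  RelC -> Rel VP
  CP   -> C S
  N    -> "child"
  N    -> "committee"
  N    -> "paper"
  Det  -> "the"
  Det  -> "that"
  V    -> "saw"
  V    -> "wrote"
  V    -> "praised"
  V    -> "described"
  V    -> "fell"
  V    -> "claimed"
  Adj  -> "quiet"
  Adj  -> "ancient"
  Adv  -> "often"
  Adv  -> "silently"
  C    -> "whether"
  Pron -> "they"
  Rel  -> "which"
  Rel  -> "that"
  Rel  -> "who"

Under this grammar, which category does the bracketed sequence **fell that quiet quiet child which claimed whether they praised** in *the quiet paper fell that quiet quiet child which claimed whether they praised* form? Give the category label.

S
  NP
    Det: the
    AP
      Adj: quiet
    N: paper
  VP
    V: fell
    NP
      NP
        Det: that
        AP
          Adj: quiet
          AP
            Adj: quiet
        N: child
      RelC
        Rel: which
        VP
          V: claimed
          CP
            C: whether
            S
              NP
                Pron: they
              VP
                V: praised
The span 'fell that quiet quiet child which claimed whether they praised' is the VP node built by VP → V NP.

VP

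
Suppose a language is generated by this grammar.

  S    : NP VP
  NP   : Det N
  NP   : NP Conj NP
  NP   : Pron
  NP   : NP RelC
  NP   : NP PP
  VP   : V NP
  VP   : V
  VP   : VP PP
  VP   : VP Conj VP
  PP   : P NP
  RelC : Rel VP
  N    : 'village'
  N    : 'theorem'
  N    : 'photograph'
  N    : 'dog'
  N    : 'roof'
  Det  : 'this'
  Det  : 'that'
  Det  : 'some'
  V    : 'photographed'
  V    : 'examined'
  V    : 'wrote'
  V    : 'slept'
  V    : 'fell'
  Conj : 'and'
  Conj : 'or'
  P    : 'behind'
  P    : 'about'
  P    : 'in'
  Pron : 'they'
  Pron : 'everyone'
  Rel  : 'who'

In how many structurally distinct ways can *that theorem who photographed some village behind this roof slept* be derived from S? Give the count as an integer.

Two of the 3 distinct bracketings:
[S [NP [NP [Det that] [N theorem]] [RelC [Rel who] [VP [V photographed] [NP [NP [Det some] [N village]] [PP [P behind] [NP [Det this] [N roof]]]]]]] [VP [V slept]]]
[S [NP [NP [Det that] [N theorem]] [RelC [Rel who] [VP [VP [V photographed] [NP [Det some] [N village]]] [PP [P behind] [NP [Det this] [N roof]]]]]] [VP [V slept]]]
The difference turns on whether NP → NP PP is used at the relevant span, versus an alternative expansion of NP.

3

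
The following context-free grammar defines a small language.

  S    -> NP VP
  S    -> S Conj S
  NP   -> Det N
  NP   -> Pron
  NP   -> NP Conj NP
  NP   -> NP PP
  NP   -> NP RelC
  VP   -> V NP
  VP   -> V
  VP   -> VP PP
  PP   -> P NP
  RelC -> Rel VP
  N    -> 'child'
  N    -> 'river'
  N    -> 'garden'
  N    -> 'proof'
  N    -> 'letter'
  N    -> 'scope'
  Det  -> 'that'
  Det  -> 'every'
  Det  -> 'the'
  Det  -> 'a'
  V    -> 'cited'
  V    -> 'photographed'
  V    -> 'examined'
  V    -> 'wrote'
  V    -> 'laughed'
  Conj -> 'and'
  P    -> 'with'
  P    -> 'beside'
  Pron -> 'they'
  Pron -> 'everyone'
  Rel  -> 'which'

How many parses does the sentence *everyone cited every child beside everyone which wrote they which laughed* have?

7

Two of the 7 distinct bracketings:
[S [NP [Pron everyone]] [VP [V cited] [NP [NP [Det every] [N child]] [PP [P beside] [NP [NP [Pron everyone]] [RelC [Rel which] [VP [V wrote] [NP [NP [Pron they]] [RelC [Rel which] [VP [V laughed]]]]]]]]]]]
[S [NP [Pron everyone]] [VP [V cited] [NP [NP [Det every] [N child]] [PP [P beside] [NP [NP [NP [Pron everyone]] [RelC [Rel which] [VP [V wrote] [NP [Pron they]]]]] [RelC [Rel which] [VP [V laughed]]]]]]]]
The trees differ in how a recursive rule is bracketed over the same span.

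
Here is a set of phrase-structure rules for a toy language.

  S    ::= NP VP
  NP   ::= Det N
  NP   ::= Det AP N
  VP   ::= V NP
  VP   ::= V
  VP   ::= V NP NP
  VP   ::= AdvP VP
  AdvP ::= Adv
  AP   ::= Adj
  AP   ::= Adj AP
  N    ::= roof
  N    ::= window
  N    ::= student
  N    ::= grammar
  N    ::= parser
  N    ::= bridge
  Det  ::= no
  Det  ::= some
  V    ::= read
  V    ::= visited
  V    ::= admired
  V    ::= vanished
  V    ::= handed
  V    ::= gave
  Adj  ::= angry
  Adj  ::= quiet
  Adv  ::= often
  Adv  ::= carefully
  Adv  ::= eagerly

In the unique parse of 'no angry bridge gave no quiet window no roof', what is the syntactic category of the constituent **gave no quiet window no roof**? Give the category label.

S
  NP
    Det: no
    AP
      Adj: angry
    N: bridge
  VP
    V: gave
    NP
      Det: no
      AP
        Adj: quiet
      N: window
    NP
      Det: no
      N: roof
The span 'gave no quiet window no roof' is the VP node built by VP → V NP NP.

VP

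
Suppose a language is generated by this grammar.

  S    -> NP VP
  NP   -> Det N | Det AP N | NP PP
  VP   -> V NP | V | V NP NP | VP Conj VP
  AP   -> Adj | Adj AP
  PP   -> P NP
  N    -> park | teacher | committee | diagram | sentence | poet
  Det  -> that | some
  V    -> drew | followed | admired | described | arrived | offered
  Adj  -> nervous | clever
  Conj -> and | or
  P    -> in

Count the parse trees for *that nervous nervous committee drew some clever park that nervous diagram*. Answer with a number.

1

[S [NP [Det that] [AP [Adj nervous] [AP [Adj nervous]]] [N committee]] [VP [V drew] [NP [Det some] [AP [Adj clever]] [N park]] [NP [Det that] [AP [Adj nervous]] [N diagram]]]]
No rule offers an alternative attachment or grouping for any span, so this is the only derivation.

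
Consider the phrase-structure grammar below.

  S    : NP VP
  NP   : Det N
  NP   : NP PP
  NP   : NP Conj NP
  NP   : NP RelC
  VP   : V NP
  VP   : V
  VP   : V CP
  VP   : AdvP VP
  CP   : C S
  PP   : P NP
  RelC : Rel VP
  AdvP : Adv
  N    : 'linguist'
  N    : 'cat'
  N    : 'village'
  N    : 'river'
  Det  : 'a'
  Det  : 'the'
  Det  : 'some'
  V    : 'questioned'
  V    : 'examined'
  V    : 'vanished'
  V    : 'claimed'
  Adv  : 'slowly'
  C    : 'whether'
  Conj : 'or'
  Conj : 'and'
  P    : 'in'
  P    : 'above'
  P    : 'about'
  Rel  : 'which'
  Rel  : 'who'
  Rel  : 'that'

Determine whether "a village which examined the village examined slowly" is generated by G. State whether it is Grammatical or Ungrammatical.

Ungrammatical

For S → NP VP, every NP-prefix leaves a non-VP remainder: after 'a village' the remainder is not a VP; after 'a village which examined' the remainder is not a VP; after 'a village which examined the village' the remainder is not a VP.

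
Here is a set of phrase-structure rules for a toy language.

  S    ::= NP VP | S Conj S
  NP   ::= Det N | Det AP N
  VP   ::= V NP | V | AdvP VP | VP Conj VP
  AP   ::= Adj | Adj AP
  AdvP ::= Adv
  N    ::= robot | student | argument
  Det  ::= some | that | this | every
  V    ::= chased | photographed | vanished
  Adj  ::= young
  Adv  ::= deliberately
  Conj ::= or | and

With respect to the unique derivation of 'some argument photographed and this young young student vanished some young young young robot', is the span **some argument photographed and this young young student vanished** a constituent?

No

[S [S [NP [Det some] [N argument]] [VP [V photographed]]] [Conj and] [S [NP [Det this] [AP [Adj young] [AP [Adj young]]] [N student]] [VP [V vanished] [NP [Det some] [AP [Adj young] [AP [Adj young] [AP [Adj young]]]] [N robot]]]]]
The smallest constituent containing 'some argument photographed and this young young student vanished' is the S spanning 'some argument photographed and this young young student vanished some young young young robot'; no single node in the tree dominates exactly the given words.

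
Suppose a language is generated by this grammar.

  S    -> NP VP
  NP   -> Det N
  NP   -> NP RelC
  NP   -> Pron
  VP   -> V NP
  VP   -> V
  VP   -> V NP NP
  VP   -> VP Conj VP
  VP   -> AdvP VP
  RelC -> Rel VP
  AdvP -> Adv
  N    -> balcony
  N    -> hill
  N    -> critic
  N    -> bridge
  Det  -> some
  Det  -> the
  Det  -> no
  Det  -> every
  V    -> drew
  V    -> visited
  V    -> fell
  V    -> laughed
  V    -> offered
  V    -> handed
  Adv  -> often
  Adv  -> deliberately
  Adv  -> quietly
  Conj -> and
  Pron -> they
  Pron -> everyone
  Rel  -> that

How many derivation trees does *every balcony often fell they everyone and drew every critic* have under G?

2

The two bracketings:
[S [NP [Det every] [N balcony]] [VP [VP [AdvP [Adv often]] [VP [V fell] [NP [Pron they]] [NP [Pron everyone]]]] [Conj and] [VP [V drew] [NP [Det every] [N critic]]]]]
[S [NP [Det every] [N balcony]] [VP [AdvP [Adv often]] [VP [VP [V fell] [NP [Pron they]] [NP [Pron everyone]]] [Conj and] [VP [V drew] [NP [Det every] [N critic]]]]]]
The trees differ in how a recursive rule is bracketed over the same span.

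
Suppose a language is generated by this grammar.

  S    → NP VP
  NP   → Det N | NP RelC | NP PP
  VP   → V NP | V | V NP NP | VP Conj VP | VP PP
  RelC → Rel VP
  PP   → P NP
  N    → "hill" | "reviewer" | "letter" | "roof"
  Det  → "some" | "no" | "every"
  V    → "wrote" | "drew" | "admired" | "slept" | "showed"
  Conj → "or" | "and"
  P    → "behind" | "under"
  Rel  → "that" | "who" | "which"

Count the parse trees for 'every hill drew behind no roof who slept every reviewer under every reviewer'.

4

Two of the 4 distinct bracketings:
[S [NP [Det every] [N hill]] [VP [VP [V drew]] [PP [P behind] [NP [NP [Det no] [N roof]] [RelC [Rel who] [VP [V slept] [NP [NP [Det every] [N reviewer]] [PP [P under] [NP [Det every] [N reviewer]]]]]]]]]]
[S [NP [Det every] [N hill]] [VP [VP [V drew]] [PP [P behind] [NP [NP [Det no] [N roof]] [RelC [Rel who] [VP [VP [V slept] [NP [Det every] [N reviewer]]] [PP [P under] [NP [Det every] [N reviewer]]]]]]]]]
The difference turns on whether NP → NP PP is used at the relevant span, versus an alternative expansion of NP.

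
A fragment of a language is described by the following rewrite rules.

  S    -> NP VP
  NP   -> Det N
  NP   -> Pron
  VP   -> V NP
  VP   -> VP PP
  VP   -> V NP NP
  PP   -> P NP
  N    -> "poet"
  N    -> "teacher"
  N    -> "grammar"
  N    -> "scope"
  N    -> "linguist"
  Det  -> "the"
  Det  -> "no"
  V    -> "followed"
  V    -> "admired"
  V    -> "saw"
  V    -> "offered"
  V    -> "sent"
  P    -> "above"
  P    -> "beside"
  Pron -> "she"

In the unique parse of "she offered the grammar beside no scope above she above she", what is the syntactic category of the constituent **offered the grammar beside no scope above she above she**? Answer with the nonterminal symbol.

S
  NP
    Pron: she
  VP
    VP
      VP
        VP
          V: offered
          NP
            Det: the
            N: grammar
        PP
          P: beside
          NP
            Det: no
            N: scope
      PP
        P: above
        NP
          Pron: she
    PP
      P: above
      NP
        Pron: she
The span 'offered the grammar beside no scope above she above she' is the VP node built by VP → VP PP.

VP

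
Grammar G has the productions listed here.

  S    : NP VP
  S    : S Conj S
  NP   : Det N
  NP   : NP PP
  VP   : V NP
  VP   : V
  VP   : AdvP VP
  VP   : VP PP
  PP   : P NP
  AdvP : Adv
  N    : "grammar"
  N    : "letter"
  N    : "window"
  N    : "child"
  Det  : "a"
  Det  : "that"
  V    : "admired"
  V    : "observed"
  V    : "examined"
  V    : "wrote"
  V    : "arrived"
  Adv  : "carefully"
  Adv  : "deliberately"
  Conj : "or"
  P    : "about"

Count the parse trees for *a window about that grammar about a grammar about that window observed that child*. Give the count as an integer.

5

Two of the 5 distinct bracketings:
[S [NP [NP [Det a] [N window]] [PP [P about] [NP [NP [Det that] [N grammar]] [PP [P about] [NP [NP [Det a] [N grammar]] [PP [P about] [NP [Det that] [N window]]]]]]]] [VP [V observed] [NP [Det that] [N child]]]]
[S [NP [NP [Det a] [N window]] [PP [P about] [NP [NP [NP [Det that] [N grammar]] [PP [P about] [NP [Det a] [N grammar]]]] [PP [P about] [NP [Det that] [N window]]]]]] [VP [V observed] [NP [Det that] [N child]]]]
The trees differ in how a recursive rule is bracketed over the same span.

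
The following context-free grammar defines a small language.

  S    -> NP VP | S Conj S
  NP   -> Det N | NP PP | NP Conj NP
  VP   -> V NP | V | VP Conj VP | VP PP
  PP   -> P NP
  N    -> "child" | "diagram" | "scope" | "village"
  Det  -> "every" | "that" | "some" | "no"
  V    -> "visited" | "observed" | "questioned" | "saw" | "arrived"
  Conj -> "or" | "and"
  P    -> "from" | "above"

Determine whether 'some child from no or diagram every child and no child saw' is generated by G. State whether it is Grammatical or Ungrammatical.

A Det word can never sit immediately before a Conj word in any string this grammar generates, so the substring 'no or' rules out a derivation.

Ungrammatical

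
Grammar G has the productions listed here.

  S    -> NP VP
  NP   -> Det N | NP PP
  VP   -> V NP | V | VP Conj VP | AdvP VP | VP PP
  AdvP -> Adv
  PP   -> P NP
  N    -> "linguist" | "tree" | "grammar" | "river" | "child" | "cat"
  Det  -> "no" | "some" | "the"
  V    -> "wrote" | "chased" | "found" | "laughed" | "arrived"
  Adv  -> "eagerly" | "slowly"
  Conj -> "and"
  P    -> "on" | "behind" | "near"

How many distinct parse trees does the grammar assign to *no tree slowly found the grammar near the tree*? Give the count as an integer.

3

Two of the 3 distinct bracketings:
[S [NP [Det no] [N tree]] [VP [AdvP [Adv slowly]] [VP [V found] [NP [NP [Det the] [N grammar]] [PP [P near] [NP [Det the] [N tree]]]]]]]
[S [NP [Det no] [N tree]] [VP [AdvP [Adv slowly]] [VP [VP [V found] [NP [Det the] [N grammar]]] [PP [P near] [NP [Det the] [N tree]]]]]]
The difference turns on whether NP → NP PP is used at the relevant span, versus an alternative expansion of NP.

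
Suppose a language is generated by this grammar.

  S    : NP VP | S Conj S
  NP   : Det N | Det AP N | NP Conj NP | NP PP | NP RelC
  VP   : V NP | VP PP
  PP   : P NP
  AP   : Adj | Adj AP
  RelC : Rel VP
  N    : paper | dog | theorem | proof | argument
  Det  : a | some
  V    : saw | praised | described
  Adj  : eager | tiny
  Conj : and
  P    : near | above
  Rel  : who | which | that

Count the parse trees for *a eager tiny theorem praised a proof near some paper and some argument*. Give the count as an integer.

Two of the 3 distinct bracketings:
[S [NP [Det a] [AP [Adj eager] [AP [Adj tiny]]] [N theorem]] [VP [V praised] [NP [NP [NP [Det a] [N proof]] [PP [P near] [NP [Det some] [N paper]]]] [Conj and] [NP [Det some] [N argument]]]]]
[S [NP [Det a] [AP [Adj eager] [AP [Adj tiny]]] [N theorem]] [VP [V praised] [NP [NP [Det a] [N proof]] [PP [P near] [NP [NP [Det some] [N paper]] [Conj and] [NP [Det some] [N argument]]]]]]]
The trees differ in how a recursive rule is bracketed over the same span.

3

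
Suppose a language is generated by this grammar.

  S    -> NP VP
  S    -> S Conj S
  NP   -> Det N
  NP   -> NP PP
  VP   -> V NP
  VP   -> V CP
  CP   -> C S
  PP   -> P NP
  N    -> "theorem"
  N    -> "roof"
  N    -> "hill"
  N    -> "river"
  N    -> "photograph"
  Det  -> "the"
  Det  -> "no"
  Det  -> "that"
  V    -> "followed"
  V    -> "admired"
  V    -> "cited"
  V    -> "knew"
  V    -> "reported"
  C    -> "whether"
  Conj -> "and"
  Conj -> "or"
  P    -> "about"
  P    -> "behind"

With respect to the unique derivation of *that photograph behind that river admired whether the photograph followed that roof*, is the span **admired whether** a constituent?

No

[S [NP [NP [Det that] [N photograph]] [PP [P behind] [NP [Det that] [N river]]]] [VP [V admired] [CP [C whether] [S [NP [Det the] [N photograph]] [VP [V followed] [NP [Det that] [N roof]]]]]]]
The smallest constituent containing 'admired whether' is the VP spanning 'admired whether the photograph followed that roof'; no single node in the tree dominates exactly the given words.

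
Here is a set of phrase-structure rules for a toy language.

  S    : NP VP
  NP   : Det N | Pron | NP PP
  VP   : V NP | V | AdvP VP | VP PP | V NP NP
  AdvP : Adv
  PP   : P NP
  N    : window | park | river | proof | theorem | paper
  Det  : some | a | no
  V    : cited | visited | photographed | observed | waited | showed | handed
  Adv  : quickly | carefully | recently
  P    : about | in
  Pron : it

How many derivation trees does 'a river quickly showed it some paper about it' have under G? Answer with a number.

Two of the 3 distinct bracketings:
[S [NP [Det a] [N river]] [VP [AdvP [Adv quickly]] [VP [VP [V showed] [NP [Pron it]] [NP [Det some] [N paper]]] [PP [P about] [NP [Pron it]]]]]]
[S [NP [Det a] [N river]] [VP [AdvP [Adv quickly]] [VP [V showed] [NP [Pron it]] [NP [NP [Det some] [N paper]] [PP [P about] [NP [Pron it]]]]]]]
The difference turns on whether NP → NP PP is used at the relevant span, versus an alternative expansion of NP.

3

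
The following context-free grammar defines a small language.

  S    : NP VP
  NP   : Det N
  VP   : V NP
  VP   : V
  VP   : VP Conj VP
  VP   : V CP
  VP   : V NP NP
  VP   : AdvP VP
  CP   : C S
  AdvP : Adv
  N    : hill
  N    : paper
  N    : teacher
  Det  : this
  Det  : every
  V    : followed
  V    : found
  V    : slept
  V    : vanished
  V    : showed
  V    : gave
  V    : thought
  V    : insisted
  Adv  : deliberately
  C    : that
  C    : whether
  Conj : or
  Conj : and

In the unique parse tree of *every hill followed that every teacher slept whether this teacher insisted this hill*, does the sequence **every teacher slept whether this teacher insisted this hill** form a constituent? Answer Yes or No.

[S [NP [Det every] [N hill]] [VP [V followed] [CP [C that] [S [NP [Det every] [N teacher]] [VP [V slept] [CP [C whether] [S [NP [Det this] [N teacher]] [VP [V insisted] [NP [Det this] [N hill]]]]]]]]]]
The words 'every teacher slept whether this teacher insisted this hill' are exhaustively dominated by a single S node (built by S → NP VP), so they form a constituent.

Yes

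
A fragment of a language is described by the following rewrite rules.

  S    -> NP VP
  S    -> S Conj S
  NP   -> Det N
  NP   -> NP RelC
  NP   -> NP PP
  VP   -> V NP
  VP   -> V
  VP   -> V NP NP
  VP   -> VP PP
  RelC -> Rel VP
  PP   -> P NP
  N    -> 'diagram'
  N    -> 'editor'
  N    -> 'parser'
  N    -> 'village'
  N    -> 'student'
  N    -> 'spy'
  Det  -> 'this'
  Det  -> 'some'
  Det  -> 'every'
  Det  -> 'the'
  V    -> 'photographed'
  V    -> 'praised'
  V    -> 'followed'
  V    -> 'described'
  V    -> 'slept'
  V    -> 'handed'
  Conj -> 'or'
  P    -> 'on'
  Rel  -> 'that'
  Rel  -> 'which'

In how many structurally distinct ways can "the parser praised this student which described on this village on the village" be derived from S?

9

Two of the 9 distinct bracketings:
[S [NP [Det the] [N parser]] [VP [V praised] [NP [NP [Det this] [N student]] [RelC [Rel which] [VP [VP [V described]] [PP [P on] [NP [NP [Det this] [N village]] [PP [P on] [NP [Det the] [N village]]]]]]]]]]
[S [NP [Det the] [N parser]] [VP [V praised] [NP [NP [Det this] [N student]] [RelC [Rel which] [VP [VP [VP [V described]] [PP [P on] [NP [Det this] [N village]]]] [PP [P on] [NP [Det the] [N village]]]]]]]]
The difference turns on whether NP → NP PP is used at the relevant span, versus an alternative expansion of NP.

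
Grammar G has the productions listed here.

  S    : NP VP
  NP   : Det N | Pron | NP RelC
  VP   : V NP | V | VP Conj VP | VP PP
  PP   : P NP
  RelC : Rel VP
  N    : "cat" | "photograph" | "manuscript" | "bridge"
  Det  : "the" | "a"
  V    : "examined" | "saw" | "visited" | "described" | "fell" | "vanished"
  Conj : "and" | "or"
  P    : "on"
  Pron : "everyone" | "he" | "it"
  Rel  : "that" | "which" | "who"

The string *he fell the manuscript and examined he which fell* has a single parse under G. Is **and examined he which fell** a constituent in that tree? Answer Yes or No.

No

[S [NP [Pron he]] [VP [VP [V fell] [NP [Det the] [N manuscript]]] [Conj and] [VP [V examined] [NP [NP [Pron he]] [RelC [Rel which] [VP [V fell]]]]]]]
The smallest constituent containing 'and examined he which fell' is the VP spanning 'fell the manuscript and examined he which fell'; no single node in the tree dominates exactly the given words.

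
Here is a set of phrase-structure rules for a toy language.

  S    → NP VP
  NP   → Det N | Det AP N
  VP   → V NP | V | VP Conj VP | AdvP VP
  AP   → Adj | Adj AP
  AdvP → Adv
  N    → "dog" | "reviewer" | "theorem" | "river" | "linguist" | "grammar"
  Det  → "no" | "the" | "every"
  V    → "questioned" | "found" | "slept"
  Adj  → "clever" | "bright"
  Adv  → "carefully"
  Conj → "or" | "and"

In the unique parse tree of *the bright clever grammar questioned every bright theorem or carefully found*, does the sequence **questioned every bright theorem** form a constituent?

[S [NP [Det the] [AP [Adj bright] [AP [Adj clever]]] [N grammar]] [VP [VP [V questioned] [NP [Det every] [AP [Adj bright]] [N theorem]]] [Conj or] [VP [AdvP [Adv carefully]] [VP [V found]]]]]
The words 'questioned every bright theorem' are exhaustively dominated by a single VP node (built by VP → V NP), so they form a constituent.

Yes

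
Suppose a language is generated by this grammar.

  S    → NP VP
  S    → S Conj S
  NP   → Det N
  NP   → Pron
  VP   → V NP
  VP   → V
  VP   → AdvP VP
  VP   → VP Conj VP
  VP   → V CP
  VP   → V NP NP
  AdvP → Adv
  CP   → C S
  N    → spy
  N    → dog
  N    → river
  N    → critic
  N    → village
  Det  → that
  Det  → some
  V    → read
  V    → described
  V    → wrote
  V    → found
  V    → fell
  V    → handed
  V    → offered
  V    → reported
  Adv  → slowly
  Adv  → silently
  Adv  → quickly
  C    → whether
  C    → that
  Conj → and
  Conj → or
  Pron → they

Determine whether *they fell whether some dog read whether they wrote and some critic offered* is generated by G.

Grammatical

S
  NP
    Pron: they
  VP
    V: fell
    CP
      C: whether
      S
        NP
          Det: some
          N: dog
        VP
          V: read
          CP
            C: whether
            S
              S
                NP
                  Pron: they
                VP
                  V: wrote
              Conj: and
              S
                NP
                  Det: some
                  N: critic
                VP
                  V: offered
Every word is introduced by a lexical rule and the phrasal rules combine the resulting categories into a single S.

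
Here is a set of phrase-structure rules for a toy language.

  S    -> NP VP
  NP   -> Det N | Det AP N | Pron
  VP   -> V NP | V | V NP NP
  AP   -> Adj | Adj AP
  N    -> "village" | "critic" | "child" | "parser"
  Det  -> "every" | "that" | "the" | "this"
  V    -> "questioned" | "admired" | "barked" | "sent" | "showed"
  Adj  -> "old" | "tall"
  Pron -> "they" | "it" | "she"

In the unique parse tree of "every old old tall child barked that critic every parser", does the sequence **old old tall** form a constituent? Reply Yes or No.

Yes

[S [NP [Det every] [AP [Adj old] [AP [Adj old] [AP [Adj tall]]]] [N child]] [VP [V barked] [NP [Det that] [N critic]] [NP [Det every] [N parser]]]]
The words 'old old tall' are exhaustively dominated by a single AP node (built by AP → Adj AP), so they form a constituent.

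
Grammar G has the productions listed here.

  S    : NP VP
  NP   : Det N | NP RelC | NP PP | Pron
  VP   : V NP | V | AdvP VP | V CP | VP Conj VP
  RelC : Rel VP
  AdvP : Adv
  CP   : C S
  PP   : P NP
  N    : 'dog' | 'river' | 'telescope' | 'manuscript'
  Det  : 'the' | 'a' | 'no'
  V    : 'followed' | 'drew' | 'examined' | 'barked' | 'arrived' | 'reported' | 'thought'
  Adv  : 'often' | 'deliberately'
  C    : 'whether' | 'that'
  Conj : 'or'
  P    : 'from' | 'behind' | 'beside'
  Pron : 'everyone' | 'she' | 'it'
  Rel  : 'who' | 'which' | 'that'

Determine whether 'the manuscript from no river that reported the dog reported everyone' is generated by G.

Grammatical

S
  NP
    NP
      NP
        Det: the
        N: manuscript
      PP
        P: from
        NP
          Det: no
          N: river
    RelC
      Rel: that
      VP
        V: reported
        NP
          Det: the
          N: dog
  VP
    V: reported
    NP
      Pron: everyone
The bracketing above is licensed at every node by one of the given productions, with S at the root.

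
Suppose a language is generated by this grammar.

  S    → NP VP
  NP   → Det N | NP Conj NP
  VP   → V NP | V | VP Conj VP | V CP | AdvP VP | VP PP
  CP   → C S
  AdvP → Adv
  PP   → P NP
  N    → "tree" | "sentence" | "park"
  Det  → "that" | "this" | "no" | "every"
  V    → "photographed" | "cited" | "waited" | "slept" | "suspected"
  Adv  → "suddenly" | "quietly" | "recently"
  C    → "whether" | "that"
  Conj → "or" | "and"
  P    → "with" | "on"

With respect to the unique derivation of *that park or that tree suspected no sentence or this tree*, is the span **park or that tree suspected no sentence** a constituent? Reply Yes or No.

[S [NP [NP [Det that] [N park]] [Conj or] [NP [Det that] [N tree]]] [VP [V suspected] [NP [NP [Det no] [N sentence]] [Conj or] [NP [Det this] [N tree]]]]]
The smallest constituent containing 'park or that tree suspected no sentence' is the S spanning 'that park or that tree suspected no sentence or this tree'; no single node in the tree dominates exactly the given words.

No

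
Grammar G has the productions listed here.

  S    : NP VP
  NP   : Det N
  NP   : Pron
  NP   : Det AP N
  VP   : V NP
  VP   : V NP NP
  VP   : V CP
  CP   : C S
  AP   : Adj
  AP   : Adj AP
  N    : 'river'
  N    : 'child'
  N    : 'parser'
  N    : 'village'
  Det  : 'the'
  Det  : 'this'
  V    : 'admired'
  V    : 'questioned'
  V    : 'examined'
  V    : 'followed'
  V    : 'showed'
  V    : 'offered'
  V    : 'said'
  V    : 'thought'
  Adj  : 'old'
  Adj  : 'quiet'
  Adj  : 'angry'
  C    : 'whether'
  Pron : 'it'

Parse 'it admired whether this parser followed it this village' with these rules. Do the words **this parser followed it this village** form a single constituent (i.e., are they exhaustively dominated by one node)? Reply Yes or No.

[S [NP [Pron it]] [VP [V admired] [CP [C whether] [S [NP [Det this] [N parser]] [VP [V followed] [NP [Pron it]] [NP [Det this] [N village]]]]]]]
The words 'this parser followed it this village' are exhaustively dominated by a single S node (built by S → NP VP), so they form a constituent.

Yes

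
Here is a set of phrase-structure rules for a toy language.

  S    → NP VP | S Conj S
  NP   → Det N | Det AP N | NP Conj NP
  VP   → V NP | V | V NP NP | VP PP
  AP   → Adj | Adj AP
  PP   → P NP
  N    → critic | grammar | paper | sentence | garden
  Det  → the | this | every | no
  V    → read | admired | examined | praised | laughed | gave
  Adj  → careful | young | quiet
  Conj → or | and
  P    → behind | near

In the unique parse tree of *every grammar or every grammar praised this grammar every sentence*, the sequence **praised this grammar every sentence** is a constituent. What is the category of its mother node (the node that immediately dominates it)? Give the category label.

S
  NP
    NP
      Det: every
      N: grammar
    Conj: or
    NP
      Det: every
      N: grammar
  VP
    V: praised
    NP
      Det: this
      N: grammar
    NP
      Det: every
      N: sentence
The span 'praised this grammar every sentence' is the VP node built by VP → V NP NP.
Its mother is the S built by S → NP VP.

S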